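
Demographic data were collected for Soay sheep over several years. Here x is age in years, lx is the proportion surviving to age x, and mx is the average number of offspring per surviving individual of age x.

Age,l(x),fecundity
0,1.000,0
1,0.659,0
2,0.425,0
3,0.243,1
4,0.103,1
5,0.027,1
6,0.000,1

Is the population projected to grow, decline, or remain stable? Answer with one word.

declining

R0 = Σ lx·mx = 0 + 0 + 0 + 0.243 + 0.103 + 0.027 + 0 = 0.373
R0 < 1, so the population is declining.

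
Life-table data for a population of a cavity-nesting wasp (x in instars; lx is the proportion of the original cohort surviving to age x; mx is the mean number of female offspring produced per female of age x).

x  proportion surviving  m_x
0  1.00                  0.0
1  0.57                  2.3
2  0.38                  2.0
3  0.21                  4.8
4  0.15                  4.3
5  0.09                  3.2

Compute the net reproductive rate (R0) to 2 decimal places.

4.01

lx·mx by age: 0, 1.311, 0.76, 1.008, 0.645, 0.288
R0 = Σ lx·mx = 4.012 → 4.01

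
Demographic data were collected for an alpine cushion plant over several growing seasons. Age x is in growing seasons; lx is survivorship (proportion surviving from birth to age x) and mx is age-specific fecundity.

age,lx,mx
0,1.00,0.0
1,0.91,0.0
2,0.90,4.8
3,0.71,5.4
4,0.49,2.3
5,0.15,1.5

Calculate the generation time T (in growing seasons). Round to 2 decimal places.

2.71

lx·mx: 0, 0, 4.32, 3.834, 1.127, 0.225 → R0 = 9.506
x·lx·mx: 0, 0, 8.64, 11.502, 4.508, 1.125 → Σ = 25.775
T = 25.775 / 9.506 = 2.711445… → 2.71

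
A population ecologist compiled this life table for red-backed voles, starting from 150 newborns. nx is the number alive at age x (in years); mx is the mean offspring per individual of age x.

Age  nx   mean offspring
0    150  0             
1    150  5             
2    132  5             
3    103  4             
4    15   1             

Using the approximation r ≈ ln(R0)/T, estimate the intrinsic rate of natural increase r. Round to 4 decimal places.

1.3672

lx = nx/n0 = nx/150: 1, 1, 0.88, 0.68667…, 0.1
R0 = Σ lx·mx = 0 + 5 + 4.4 + 2.74667… + 0.1 = 12.246667…
Σ x·lx·mx = 22.44…; T = 22.44…/12.246667… = 1.83234…
r ≈ ln(R0)/T = ln(12.246667…)/1.83234… = 1.367246… → 1.3672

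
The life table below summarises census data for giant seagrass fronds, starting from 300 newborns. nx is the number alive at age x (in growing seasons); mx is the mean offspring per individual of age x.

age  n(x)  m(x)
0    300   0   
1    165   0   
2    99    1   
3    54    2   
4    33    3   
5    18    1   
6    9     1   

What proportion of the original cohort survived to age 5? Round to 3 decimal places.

0.060

l_5 = n_5/n_0 = 18/300 = 0.06 → 0.060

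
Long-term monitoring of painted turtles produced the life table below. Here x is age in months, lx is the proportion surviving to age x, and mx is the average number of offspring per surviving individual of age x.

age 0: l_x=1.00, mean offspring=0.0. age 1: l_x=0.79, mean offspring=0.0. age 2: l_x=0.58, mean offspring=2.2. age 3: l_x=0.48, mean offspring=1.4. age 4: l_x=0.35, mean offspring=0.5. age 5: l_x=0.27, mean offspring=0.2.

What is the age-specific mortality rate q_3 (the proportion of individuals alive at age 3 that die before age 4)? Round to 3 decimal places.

0.271

q_3 = (l_3 − l_4) / l_3 = (0.48 − 0.35) / 0.48
     = 0.13 / 0.48 = 0.270833… → 0.271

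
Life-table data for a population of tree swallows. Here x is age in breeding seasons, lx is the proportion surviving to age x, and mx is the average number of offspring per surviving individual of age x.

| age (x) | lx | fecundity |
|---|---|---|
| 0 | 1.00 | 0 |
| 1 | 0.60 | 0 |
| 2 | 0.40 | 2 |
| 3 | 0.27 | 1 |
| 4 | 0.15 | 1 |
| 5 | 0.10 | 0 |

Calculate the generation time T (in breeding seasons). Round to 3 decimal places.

2.467

lx·mx: 0, 0, 0.8, 0.27, 0.15, 0 → R0 = 1.22
x·lx·mx: 0, 0, 1.6, 0.81, 0.6, 0 → Σ = 3.01
T = 3.01 / 1.22 = 2.467213… → 2.467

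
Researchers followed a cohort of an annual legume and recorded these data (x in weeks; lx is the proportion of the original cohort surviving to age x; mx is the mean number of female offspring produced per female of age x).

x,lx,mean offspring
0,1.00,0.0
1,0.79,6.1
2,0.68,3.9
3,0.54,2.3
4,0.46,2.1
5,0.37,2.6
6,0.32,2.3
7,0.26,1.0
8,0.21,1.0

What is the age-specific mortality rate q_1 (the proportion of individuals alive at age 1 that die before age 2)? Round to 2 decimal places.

q_1 = (l_1 − l_2) / l_1 = (0.79 − 0.68) / 0.79
     = 0.11 / 0.79 = 0.139241… → 0.14

0.14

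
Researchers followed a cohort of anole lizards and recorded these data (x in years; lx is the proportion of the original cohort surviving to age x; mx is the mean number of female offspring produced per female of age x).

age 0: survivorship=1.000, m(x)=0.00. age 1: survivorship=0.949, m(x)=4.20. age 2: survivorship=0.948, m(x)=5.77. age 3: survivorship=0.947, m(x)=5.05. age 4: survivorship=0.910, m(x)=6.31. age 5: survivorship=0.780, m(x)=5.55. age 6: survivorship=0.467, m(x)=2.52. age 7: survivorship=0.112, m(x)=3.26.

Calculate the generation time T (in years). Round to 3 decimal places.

lx·mx: 0, 3.9858, 5.46996, 4.78235, 5.7421, 4.329, 1.17684, 0.36512 → R0 = 25.85117
x·lx·mx: 0, 3.9858, 10.93992, 14.34705, 22.9684, 21.645, 7.06104, 2.55584 → Σ = 83.50305
T = 83.50305 / 25.85117 = 3.230146… → 3.230

3.230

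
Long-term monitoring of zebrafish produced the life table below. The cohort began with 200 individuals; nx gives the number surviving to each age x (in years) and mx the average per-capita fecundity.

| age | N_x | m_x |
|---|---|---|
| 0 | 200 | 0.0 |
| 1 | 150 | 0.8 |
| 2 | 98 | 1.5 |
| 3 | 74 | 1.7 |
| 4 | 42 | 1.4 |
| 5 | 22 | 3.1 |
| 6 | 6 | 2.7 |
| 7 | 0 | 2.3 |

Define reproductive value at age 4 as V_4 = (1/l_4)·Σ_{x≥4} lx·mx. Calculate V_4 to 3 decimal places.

3.410

lx = nx/n0 = nx/200: 1, 0.75, 0.49, 0.37, 0.21, 0.11, 0.03, 0
lx·mx for x ≥ 4: 0.294, 0.341, 0.081, 0 → sum = 0.716
V_4 = 0.716 / l_4 = 0.716 / 0.21 = 3.409524… → 3.410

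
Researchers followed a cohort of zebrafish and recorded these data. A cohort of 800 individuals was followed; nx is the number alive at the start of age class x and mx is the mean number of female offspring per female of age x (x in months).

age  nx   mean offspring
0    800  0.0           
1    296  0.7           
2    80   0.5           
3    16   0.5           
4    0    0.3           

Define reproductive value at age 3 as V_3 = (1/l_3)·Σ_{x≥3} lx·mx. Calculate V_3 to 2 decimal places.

0.50

lx = nx/n0 = nx/800: 1, 0.37, 0.1, 0.02, 0
lx·mx for x ≥ 3: 0.01, 0 → sum = 0.01
V_3 = 0.01 / l_3 = 0.01 / 0.02 = 0.5 → 0.50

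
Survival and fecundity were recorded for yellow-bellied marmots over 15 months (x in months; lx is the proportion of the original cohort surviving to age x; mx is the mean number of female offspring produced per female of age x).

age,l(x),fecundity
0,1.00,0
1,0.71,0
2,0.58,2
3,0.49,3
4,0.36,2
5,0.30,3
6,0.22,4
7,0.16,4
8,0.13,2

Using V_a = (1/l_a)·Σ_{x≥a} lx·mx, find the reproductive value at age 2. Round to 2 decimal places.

10.40

lx·mx for x ≥ 2: 1.16, 1.47, 0.72, 0.9, 0.88, 0.64, 0.26 → sum = 6.03
V_2 = 6.03 / l_2 = 6.03 / 0.58 = 10.396552… → 10.40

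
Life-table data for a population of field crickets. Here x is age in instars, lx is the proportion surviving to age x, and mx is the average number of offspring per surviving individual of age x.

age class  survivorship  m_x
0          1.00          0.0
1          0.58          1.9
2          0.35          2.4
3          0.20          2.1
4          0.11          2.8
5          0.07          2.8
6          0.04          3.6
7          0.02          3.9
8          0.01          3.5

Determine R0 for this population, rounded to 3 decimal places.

lx·mx by age: 0, 1.102, 0.84, 0.42, 0.308, 0.196, 0.144, 0.078, 0.035
R0 = Σ lx·mx = 3.123 → 3.123

3.123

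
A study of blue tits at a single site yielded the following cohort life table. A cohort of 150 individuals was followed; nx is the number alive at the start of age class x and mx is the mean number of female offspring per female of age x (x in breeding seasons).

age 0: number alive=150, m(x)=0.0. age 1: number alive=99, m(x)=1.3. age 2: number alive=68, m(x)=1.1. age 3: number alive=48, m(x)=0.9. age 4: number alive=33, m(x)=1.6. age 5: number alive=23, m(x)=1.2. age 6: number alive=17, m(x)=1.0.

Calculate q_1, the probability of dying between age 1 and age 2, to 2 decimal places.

lx = nx/n0 = nx/150: 1, 0.66, 0.45333…, 0.32, 0.22, 0.15333…, 0.11333…
q_1 = (l_1 − l_2) / l_1 = (0.66 − 0.453333…) / 0.66
     = 0.206667… / 0.66 = 0.313131… → 0.31

0.31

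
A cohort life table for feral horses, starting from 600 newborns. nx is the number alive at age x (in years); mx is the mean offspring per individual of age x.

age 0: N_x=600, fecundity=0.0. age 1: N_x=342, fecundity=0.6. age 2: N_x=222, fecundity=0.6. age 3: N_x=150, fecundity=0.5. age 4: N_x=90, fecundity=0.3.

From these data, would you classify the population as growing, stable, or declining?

declining

lx = nx/n0 = nx/600: 1, 0.57, 0.37, 0.25, 0.15
R0 = Σ lx·mx = 0 + 0.342 + 0.222 + 0.125 + 0.045 = 0.734
R0 < 1, so the population is declining.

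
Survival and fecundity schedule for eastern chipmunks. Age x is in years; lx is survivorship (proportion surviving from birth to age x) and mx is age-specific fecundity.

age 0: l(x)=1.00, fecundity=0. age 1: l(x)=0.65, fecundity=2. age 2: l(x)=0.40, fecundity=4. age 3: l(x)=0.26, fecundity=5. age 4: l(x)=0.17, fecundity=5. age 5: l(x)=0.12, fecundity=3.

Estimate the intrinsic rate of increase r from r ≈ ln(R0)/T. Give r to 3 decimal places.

R0 = Σ lx·mx = 0 + 1.3 + 1.6 + 1.3 + 0.85 + 0.36 = 5.41
Σ x·lx·mx = 13.6; T = 13.6/5.41 = 2.51386…
r ≈ ln(R0)/T = ln(5.41)/2.51386… = 0.67158… → 0.672

0.672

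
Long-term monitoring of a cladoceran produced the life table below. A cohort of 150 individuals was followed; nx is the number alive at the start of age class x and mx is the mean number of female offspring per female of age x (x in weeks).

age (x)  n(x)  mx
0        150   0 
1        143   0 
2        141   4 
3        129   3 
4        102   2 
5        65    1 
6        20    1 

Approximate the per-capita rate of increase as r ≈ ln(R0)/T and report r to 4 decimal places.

0.7378

lx = nx/n0 = nx/150: 1, 0.95333…, 0.94, 0.86, 0.68, 0.43333…, 0.13333…
R0 = Σ lx·mx = 0 + 0 + 3.76 + 2.58 + 1.36 + 0.43333… + 0.13333… = 8.266667…
Σ x·lx·mx = 23.666667…; T = 23.666667…/8.266667… = 2.8629…
r ≈ ln(R0)/T = ln(8.266667…)/2.8629… = 0.737793… → 0.7378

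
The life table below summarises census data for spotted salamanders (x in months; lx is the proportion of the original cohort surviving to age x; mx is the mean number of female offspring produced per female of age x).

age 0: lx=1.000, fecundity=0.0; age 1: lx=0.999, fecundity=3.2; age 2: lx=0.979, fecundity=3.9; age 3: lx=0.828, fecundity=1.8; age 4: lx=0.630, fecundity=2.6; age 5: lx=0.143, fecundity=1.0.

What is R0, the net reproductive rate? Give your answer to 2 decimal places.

10.29

lx·mx by age: 0, 3.1968, 3.8181, 1.4904, 1.638, 0.143
R0 = Σ lx·mx = 10.2863 → 10.29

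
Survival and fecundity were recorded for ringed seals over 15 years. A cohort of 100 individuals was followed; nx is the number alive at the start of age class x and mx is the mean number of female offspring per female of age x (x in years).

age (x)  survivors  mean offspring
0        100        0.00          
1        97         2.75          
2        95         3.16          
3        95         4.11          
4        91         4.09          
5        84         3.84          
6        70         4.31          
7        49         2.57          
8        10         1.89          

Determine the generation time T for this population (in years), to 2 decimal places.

lx = nx/n0 = nx/100: 1, 0.97, 0.95, 0.95, 0.91, 0.84, 0.7, 0.49, 0.1
lx·mx: 0, 2.6675, 3.002, 3.9045, 3.7219, 3.2256, 3.017, 1.2593, 0.189 → R0 = 20.9868
x·lx·mx: 0, 2.6675, 6.004, 11.7135, 14.8876, 16.128, 18.102, 8.8151, 1.512 → Σ = 79.8297
T = 79.8297 / 20.9868 = 3.803805… → 3.80

3.80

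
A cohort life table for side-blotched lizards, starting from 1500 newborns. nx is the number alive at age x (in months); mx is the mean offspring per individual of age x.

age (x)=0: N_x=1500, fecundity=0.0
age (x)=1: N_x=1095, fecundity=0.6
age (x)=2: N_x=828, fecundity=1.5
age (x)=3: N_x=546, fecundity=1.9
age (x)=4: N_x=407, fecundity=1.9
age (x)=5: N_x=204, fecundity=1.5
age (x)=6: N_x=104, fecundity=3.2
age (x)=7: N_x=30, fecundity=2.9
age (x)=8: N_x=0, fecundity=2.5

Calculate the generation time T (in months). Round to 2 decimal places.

lx = nx/n0 = nx/1500: 1, 0.73, 0.552, 0.364, 0.27133…, 0.136, 0.06933…, 0.02, 0
lx·mx: 0, 0.438, 0.828, 0.6916, 0.515533…, 0.204, 0.221867…, 0.058, 0 → R0 = 2.957…
x·lx·mx: 0, 0.438, 1.656, 2.0748, 2.062133…, 1.02, 1.3312…, 0.406, 0 → Σ = 8.988133…
T = 8.988133… / 2.957… = 3.039612… → 3.04

3.04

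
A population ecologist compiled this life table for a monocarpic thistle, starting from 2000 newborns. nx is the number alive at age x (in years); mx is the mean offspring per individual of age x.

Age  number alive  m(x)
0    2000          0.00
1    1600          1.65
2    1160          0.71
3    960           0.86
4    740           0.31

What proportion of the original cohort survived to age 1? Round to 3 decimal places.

0.800

l_1 = n_1/n_0 = 1600/2000 = 0.8 → 0.800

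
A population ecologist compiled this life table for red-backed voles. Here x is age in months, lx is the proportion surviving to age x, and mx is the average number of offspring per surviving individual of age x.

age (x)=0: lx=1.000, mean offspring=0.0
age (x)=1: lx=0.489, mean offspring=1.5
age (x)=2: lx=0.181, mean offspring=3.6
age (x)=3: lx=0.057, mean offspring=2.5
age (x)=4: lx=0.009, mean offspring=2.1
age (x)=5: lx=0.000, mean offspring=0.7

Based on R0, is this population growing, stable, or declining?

growing

R0 = Σ lx·mx = 0 + 0.7335 + 0.6516 + 0.1425 + 0.0189 + 0 = 1.5465
R0 > 1, so the population is growing.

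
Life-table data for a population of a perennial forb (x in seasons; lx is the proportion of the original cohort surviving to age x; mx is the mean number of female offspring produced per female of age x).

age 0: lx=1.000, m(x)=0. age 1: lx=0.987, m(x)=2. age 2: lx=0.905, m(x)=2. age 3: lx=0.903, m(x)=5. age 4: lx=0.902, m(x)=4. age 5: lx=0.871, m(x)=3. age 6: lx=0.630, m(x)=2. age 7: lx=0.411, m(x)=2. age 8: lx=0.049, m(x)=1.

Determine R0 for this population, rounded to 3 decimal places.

lx·mx by age: 0, 1.974, 1.81, 4.515, 3.608, 2.613, 1.26, 0.822, 0.049
R0 = Σ lx·mx = 16.651 → 16.651

16.651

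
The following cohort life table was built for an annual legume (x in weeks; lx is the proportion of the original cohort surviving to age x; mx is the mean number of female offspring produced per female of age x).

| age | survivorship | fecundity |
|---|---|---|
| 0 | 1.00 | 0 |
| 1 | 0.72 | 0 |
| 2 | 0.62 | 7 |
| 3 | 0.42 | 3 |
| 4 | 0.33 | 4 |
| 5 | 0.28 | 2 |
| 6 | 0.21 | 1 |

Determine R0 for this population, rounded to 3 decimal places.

lx·mx by age: 0, 0, 4.34, 1.26, 1.32, 0.56, 0.21
R0 = Σ lx·mx = 7.69 → 7.690

7.690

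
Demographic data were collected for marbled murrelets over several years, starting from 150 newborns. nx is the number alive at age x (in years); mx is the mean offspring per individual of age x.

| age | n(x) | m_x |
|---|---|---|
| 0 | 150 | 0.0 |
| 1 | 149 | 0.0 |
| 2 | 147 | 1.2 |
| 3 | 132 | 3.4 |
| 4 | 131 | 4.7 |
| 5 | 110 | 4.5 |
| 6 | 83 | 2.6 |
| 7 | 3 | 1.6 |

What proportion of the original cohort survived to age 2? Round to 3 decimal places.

0.980

l_2 = n_2/n_0 = 147/150 = 0.98 → 0.980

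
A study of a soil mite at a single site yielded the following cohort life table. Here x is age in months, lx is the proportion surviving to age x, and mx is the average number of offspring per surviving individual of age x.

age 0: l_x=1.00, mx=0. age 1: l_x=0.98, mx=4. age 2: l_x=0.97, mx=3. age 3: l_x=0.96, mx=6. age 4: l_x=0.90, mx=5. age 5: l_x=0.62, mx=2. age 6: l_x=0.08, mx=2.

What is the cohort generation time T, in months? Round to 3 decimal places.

2.822

lx·mx: 0, 3.92, 2.91, 5.76, 4.5, 1.24, 0.16 → R0 = 18.49
x·lx·mx: 0, 3.92, 5.82, 17.28, 18, 6.2, 0.96 → Σ = 52.18
T = 52.18 / 18.49 = 2.822066… → 2.822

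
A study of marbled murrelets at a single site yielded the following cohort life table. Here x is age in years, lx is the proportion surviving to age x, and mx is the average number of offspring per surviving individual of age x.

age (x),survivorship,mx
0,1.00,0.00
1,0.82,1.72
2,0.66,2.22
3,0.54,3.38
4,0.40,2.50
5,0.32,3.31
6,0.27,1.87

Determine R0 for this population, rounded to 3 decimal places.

7.265

lx·mx by age: 0, 1.4104, 1.4652, 1.8252, 1, 1.0592, 0.5049
R0 = Σ lx·mx = 7.2649 → 7.265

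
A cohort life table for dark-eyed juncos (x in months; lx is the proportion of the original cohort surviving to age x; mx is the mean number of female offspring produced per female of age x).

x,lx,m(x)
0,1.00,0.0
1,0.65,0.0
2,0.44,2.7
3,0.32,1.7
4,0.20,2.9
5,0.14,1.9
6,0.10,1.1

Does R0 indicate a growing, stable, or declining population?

growing

R0 = Σ lx·mx = 0 + 0 + 1.188 + 0.544 + 0.58 + 0.266 + 0.11 = 2.688
R0 > 1, so the population is growing.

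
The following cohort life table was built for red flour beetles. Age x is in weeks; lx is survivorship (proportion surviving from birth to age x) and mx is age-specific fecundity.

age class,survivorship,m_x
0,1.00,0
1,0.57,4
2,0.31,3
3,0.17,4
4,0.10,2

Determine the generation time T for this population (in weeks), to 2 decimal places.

1.71

lx·mx: 0, 2.28, 0.93, 0.68, 0.2 → R0 = 4.09
x·lx·mx: 0, 2.28, 1.86, 2.04, 0.8 → Σ = 6.98
T = 6.98 / 4.09 = 1.706601… → 1.71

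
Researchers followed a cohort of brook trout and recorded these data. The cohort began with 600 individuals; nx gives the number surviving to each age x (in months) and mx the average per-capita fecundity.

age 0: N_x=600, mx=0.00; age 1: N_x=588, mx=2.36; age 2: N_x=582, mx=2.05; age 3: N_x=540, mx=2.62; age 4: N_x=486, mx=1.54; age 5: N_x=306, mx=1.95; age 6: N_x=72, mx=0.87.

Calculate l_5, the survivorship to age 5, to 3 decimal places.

l_5 = n_5/n_0 = 306/600 = 0.51 → 0.510

0.510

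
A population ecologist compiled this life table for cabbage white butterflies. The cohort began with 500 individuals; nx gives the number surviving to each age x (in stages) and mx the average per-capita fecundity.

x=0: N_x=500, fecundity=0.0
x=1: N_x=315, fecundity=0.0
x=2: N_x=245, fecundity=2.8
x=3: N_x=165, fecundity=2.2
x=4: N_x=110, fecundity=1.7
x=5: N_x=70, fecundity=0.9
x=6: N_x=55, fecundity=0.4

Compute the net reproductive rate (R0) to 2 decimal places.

lx = nx/n0 = nx/500: 1, 0.63, 0.49, 0.33, 0.22, 0.14, 0.11
lx·mx by age: 0, 0, 1.372, 0.726, 0.374, 0.126, 0.044
R0 = Σ lx·mx = 2.642 → 2.64

2.64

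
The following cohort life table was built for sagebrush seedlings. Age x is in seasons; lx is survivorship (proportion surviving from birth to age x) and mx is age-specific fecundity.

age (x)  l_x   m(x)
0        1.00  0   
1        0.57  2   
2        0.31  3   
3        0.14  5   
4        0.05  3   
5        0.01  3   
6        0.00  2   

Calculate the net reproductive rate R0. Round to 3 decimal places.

lx·mx by age: 0, 1.14, 0.93, 0.7, 0.15, 0.03, 0
R0 = Σ lx·mx = 2.95 → 2.950

2.950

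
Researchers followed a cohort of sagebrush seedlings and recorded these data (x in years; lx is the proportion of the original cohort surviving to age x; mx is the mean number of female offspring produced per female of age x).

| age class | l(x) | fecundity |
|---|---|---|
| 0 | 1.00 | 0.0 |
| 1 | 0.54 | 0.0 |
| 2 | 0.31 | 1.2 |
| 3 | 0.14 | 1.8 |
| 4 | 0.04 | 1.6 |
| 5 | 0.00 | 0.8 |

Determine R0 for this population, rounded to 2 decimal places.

lx·mx by age: 0, 0, 0.372, 0.252, 0.064, 0
R0 = Σ lx·mx = 0.688 → 0.69

0.69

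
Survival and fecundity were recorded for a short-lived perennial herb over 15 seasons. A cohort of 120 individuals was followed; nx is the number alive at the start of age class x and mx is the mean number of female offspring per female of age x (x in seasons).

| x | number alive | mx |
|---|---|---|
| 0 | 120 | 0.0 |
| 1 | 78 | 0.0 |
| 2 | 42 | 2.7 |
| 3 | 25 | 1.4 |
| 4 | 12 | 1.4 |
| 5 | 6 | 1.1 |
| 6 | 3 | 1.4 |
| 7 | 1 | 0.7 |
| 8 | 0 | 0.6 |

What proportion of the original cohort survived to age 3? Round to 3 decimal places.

l_3 = n_3/n_0 = 25/120 = 0.208333… → 0.208

0.208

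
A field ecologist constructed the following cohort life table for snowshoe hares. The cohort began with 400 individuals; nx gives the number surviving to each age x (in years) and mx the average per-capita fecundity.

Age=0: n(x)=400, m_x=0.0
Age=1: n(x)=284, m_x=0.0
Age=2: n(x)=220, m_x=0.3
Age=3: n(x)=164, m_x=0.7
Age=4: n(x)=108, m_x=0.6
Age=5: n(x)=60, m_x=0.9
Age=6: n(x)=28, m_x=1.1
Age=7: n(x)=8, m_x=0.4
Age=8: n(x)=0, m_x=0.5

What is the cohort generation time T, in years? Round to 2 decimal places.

lx = nx/n0 = nx/400: 1, 0.71, 0.55, 0.41, 0.27, 0.15, 0.07, 0.02, 0
lx·mx: 0, 0, 0.165, 0.287, 0.162, 0.135, 0.077, 0.008, 0 → R0 = 0.834
x·lx·mx: 0, 0, 0.33, 0.861, 0.648, 0.675, 0.462, 0.056, 0 → Σ = 3.032
T = 3.032 / 0.834 = 3.635492… → 3.64

3.64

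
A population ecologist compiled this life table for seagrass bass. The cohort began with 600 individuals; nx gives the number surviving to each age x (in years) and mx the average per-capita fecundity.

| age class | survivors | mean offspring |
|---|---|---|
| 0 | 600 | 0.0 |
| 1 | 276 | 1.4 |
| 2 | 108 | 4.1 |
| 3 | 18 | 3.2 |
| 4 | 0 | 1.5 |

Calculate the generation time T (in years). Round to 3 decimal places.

1.629

lx = nx/n0 = nx/600: 1, 0.46, 0.18, 0.03, 0
lx·mx: 0, 0.644, 0.738, 0.096, 0 → R0 = 1.478
x·lx·mx: 0, 0.644, 1.476, 0.288, 0 → Σ = 2.408
T = 2.408 / 1.478 = 1.629229… → 1.629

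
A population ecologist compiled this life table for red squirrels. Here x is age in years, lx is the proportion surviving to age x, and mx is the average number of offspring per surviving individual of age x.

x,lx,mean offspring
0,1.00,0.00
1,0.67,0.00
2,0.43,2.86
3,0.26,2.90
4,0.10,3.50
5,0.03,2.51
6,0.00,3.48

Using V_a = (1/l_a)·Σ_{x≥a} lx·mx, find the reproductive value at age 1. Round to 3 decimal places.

3.596

lx·mx for x ≥ 1: 0, 1.2298, 0.754, 0.35, 0.0753, 0 → sum = 2.4091
V_1 = 2.4091 / l_1 = 2.4091 / 0.67 = 3.595672… → 3.596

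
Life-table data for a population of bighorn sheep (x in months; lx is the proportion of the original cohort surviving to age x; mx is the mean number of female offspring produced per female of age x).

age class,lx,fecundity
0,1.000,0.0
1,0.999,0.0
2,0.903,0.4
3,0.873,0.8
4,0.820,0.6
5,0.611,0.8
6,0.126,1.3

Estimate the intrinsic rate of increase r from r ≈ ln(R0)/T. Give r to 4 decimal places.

R0 = Σ lx·mx = 0 + 0 + 0.3612 + 0.6984 + 0.492 + 0.4888 + 0.1638 = 2.2042
Σ x·lx·mx = 8.2124; T = 8.2124/2.2042 = 3.7258…
r ≈ ln(R0)/T = ln(2.2042)/3.7258… = 0.212133… → 0.2121

0.2121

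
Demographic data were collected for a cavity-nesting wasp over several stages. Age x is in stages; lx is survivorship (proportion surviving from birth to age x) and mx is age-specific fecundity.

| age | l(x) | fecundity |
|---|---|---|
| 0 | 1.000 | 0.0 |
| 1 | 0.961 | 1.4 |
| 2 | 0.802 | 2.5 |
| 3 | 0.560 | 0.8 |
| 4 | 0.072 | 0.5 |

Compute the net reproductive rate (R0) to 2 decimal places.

lx·mx by age: 0, 1.3454, 2.005, 0.448, 0.036
R0 = Σ lx·mx = 3.8344 → 3.83

3.83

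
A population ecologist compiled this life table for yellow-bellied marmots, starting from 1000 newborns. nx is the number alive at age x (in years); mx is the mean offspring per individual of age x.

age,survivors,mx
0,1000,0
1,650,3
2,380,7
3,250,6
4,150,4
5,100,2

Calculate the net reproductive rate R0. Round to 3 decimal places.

lx = nx/n0 = nx/1000: 1, 0.65, 0.38, 0.25, 0.15, 0.1
lx·mx by age: 0, 1.95, 2.66, 1.5, 0.6, 0.2
R0 = Σ lx·mx = 6.91 → 6.910

6.910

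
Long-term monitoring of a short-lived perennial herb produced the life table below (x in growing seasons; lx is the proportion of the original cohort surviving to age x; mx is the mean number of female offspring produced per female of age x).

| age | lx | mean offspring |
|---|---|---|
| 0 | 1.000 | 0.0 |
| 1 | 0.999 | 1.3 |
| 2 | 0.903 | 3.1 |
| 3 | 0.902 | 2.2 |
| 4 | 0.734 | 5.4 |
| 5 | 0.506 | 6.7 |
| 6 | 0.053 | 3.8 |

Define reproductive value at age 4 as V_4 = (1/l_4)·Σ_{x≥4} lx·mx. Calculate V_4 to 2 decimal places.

10.29

lx·mx for x ≥ 4: 3.9636, 3.3902, 0.2014 → sum = 7.5552
V_4 = 7.5552 / l_4 = 7.5552 / 0.734 = 10.293188… → 10.29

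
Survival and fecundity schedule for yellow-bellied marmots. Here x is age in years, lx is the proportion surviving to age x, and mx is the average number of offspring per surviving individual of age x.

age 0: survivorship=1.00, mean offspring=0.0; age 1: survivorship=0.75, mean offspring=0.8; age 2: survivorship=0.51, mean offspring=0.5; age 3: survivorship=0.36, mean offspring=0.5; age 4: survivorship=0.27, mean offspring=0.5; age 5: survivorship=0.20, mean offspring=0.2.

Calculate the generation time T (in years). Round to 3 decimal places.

lx·mx: 0, 0.6, 0.255, 0.18, 0.135, 0.04 → R0 = 1.21
x·lx·mx: 0, 0.6, 0.51, 0.54, 0.54, 0.2 → Σ = 2.39
T = 2.39 / 1.21 = 1.975207… → 1.975

1.975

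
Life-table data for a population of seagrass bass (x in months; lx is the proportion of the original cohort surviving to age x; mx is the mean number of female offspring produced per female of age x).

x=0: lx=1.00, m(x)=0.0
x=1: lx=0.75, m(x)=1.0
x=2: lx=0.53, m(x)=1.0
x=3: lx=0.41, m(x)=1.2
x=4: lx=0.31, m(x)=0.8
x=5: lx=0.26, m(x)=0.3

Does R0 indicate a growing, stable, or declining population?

growing

R0 = Σ lx·mx = 0 + 0.75 + 0.53 + 0.492 + 0.248 + 0.078 = 2.098
R0 > 1, so the population is growing.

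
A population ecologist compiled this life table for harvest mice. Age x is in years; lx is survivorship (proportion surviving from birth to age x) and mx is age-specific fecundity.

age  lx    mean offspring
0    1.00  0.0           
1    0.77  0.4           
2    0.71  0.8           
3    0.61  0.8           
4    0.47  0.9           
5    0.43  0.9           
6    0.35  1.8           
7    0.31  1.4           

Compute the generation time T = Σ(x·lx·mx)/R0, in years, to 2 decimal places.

4.12

lx·mx: 0, 0.308, 0.568, 0.488, 0.423, 0.387, 0.63, 0.434 → R0 = 3.238
x·lx·mx: 0, 0.308, 1.136, 1.464, 1.692, 1.935, 3.78, 3.038 → Σ = 13.353
T = 13.353 / 3.238 = 4.123842… → 4.12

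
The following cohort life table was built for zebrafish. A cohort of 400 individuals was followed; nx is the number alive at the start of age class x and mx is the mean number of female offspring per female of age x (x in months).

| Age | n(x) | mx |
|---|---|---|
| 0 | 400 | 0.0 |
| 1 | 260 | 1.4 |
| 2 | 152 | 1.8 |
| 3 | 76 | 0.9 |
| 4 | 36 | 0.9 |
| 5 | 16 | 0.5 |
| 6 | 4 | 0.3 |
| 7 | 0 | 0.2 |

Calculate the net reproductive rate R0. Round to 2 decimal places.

1.87

lx = nx/n0 = nx/400: 1, 0.65, 0.38, 0.19, 0.09, 0.04, 0.01, 0
lx·mx by age: 0, 0.91, 0.684, 0.171, 0.081, 0.02, 0.003, 0
R0 = Σ lx·mx = 1.869 → 1.87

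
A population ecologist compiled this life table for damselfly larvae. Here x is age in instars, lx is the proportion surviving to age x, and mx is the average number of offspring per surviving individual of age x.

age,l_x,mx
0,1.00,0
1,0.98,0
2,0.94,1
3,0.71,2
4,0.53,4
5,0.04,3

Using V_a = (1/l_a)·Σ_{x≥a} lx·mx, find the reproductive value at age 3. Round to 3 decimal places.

lx·mx for x ≥ 3: 1.42, 2.12, 0.12 → sum = 3.66
V_3 = 3.66 / l_3 = 3.66 / 0.71 = 5.15493… → 5.155

5.155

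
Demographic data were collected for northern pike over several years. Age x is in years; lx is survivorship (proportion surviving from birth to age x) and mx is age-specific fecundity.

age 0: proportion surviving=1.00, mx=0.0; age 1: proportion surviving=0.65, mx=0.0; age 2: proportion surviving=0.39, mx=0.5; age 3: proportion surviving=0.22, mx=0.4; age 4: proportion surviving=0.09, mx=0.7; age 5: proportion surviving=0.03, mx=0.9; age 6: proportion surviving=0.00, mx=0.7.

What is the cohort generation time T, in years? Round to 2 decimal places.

2.79

lx·mx: 0, 0, 0.195, 0.088, 0.063, 0.027, 0 → R0 = 0.373
x·lx·mx: 0, 0, 0.39, 0.264, 0.252, 0.135, 0 → Σ = 1.041
T = 1.041 / 0.373 = 2.790885… → 2.79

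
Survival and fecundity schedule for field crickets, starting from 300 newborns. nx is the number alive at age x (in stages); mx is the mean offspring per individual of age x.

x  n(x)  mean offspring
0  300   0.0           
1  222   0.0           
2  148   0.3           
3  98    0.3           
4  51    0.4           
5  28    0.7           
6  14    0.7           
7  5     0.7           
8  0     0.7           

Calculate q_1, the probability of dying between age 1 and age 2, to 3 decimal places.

0.333

lx = nx/n0 = nx/300: 1, 0.74, 0.49333…, 0.32667…, 0.17, 0.09333…, 0.04667…, 0.01667…, 0
q_1 = (l_1 − l_2) / l_1 = (0.74 − 0.493333…) / 0.74
     = 0.246667… / 0.74 = 0.333333… → 0.333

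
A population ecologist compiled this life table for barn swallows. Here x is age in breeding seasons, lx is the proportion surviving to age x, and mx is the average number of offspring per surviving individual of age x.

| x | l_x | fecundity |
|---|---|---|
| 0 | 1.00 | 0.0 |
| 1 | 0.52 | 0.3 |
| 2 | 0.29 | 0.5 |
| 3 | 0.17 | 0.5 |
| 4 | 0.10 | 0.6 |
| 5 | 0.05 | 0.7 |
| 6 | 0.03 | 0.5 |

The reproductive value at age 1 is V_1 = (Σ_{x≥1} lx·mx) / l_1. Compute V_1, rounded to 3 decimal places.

0.954

lx·mx for x ≥ 1: 0.156, 0.145, 0.085, 0.06, 0.035, 0.015 → sum = 0.496
V_1 = 0.496 / l_1 = 0.496 / 0.52 = 0.953846… → 0.954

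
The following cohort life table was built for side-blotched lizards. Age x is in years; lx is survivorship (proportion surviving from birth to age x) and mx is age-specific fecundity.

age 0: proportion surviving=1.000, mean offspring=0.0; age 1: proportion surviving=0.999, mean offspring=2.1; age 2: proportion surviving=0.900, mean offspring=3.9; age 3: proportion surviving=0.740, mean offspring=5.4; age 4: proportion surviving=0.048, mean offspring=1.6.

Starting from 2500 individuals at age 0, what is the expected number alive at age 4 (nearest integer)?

Expected survivors = N0 · l_4 = 2500 × 0.048 = 120 → 120

120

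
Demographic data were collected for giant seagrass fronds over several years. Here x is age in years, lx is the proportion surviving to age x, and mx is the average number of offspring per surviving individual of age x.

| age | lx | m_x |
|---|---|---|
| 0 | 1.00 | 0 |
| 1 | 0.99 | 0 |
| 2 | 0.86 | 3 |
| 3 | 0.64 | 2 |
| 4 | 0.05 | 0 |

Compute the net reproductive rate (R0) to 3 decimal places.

3.860

lx·mx by age: 0, 0, 2.58, 1.28, 0
R0 = Σ lx·mx = 3.86 → 3.860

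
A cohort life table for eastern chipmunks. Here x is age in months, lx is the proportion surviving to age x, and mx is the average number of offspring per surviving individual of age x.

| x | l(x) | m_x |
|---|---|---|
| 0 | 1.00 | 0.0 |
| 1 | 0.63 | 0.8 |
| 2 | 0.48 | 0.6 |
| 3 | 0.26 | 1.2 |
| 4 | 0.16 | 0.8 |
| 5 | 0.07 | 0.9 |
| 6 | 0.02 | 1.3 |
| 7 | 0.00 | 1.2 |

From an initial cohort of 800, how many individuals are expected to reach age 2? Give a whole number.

Expected survivors = N0 · l_2 = 800 × 0.48 = 384 → 384

384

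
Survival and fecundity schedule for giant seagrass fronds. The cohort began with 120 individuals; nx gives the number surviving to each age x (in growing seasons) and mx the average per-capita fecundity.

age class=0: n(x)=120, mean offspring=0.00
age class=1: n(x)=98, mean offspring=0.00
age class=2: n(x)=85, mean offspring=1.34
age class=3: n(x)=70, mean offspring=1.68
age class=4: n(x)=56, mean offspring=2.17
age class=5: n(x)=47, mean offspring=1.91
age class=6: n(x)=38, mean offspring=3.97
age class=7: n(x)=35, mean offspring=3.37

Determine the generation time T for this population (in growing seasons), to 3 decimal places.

4.562

lx = nx/n0 = nx/120: 1, 0.81667…, 0.70833…, 0.58333…, 0.46667…, 0.39167…, 0.31667…, 0.29167…
lx·mx: 0, 0, 0.949167…, 0.98…, 1.012667…, 0.748083…, 1.257167…, 0.982917… → R0 = 5.93…
x·lx·mx: 0, 0, 1.898333…, 2.94…, 4.050667…, 3.740417…, 7.543…, 6.880417… → Σ = 27.052833…
T = 27.052833… / 5.93… = 4.562029… → 4.562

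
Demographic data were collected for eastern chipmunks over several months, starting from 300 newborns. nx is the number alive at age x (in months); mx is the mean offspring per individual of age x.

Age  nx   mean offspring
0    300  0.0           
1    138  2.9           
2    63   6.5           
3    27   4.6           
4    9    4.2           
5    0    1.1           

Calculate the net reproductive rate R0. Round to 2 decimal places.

3.24

lx = nx/n0 = nx/300: 1, 0.46, 0.21, 0.09, 0.03, 0
lx·mx by age: 0, 1.334, 1.365, 0.414, 0.126, 0
R0 = Σ lx·mx = 3.239 → 3.24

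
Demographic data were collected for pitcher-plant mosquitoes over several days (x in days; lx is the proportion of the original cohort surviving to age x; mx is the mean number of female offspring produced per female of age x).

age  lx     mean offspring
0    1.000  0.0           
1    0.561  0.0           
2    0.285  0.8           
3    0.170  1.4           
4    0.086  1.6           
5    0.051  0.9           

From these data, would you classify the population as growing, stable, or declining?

declining

R0 = Σ lx·mx = 0 + 0 + 0.228 + 0.238 + 0.1376 + 0.0459 = 0.6495
R0 < 1, so the population is declining.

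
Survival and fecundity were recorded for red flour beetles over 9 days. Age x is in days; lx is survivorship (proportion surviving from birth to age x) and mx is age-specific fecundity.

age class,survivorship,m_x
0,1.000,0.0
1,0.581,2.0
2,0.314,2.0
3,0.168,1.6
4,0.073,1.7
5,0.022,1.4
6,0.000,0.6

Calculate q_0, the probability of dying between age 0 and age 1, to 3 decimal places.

q_0 = (l_0 − l_1) / l_0 = (1 − 0.581) / 1
     = 0.419 / 1 = 0.419 → 0.419

0.419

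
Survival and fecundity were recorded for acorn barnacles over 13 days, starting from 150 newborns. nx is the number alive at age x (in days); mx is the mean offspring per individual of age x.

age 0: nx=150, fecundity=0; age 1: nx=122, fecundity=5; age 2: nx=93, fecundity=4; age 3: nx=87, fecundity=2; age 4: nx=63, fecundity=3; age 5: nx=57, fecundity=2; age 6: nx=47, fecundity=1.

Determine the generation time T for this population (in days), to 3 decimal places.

2.313

lx = nx/n0 = nx/150: 1, 0.81333…, 0.62, 0.58, 0.42, 0.38, 0.31333…
lx·mx: 0, 4.066667…, 2.48, 1.16, 1.26, 0.76, 0.313333… → R0 = 10.04…
x·lx·mx: 0, 4.066667…, 4.96, 3.48, 5.04, 3.8, 1.88… → Σ = 23.226667…
T = 23.226667… / 10.04… = 2.313413… → 2.313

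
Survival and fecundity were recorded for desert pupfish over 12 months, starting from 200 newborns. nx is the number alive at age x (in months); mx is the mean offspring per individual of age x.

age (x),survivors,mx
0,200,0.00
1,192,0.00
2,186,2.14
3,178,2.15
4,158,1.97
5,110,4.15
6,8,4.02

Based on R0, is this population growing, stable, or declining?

lx = nx/n0 = nx/200: 1, 0.96, 0.93, 0.89, 0.79, 0.55, 0.04
R0 = Σ lx·mx = 0 + 0 + 1.9902 + 1.9135 + 1.5563 + 2.2825 + 0.1608 = 7.9033
R0 > 1, so the population is growing.

growing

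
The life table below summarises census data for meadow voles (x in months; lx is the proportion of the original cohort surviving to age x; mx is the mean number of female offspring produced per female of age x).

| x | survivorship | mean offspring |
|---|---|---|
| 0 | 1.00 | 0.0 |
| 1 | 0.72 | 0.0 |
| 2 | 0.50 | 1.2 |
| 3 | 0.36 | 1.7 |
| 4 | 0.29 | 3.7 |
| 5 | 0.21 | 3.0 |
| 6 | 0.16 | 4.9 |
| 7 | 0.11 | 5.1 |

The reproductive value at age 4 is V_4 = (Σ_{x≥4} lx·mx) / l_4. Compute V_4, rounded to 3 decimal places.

10.510

lx·mx for x ≥ 4: 1.073, 0.63, 0.784, 0.561 → sum = 3.048
V_4 = 3.048 / l_4 = 3.048 / 0.29 = 10.510345… → 10.510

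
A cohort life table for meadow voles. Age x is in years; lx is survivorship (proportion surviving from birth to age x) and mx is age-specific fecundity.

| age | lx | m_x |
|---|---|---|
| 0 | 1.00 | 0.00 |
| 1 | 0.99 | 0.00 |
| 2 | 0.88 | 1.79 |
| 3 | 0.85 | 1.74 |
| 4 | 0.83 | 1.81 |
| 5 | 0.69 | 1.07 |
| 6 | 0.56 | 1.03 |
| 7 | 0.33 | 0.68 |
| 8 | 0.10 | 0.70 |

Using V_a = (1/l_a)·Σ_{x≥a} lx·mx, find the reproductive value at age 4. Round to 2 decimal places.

lx·mx for x ≥ 4: 1.5023, 0.7383, 0.5768, 0.2244, 0.07 → sum = 3.1118
V_4 = 3.1118 / l_4 = 3.1118 / 0.83 = 3.749157… → 3.75

3.75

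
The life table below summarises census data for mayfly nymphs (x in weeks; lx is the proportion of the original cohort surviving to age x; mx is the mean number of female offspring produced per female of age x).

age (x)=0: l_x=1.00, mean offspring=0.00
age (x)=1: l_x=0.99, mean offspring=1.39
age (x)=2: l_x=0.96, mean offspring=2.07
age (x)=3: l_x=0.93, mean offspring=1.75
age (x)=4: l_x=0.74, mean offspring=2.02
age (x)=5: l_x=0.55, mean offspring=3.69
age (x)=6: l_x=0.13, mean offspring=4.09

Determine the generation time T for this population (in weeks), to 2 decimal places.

3.27

lx·mx: 0, 1.3761, 1.9872, 1.6275, 1.4948, 2.0295, 0.5317 → R0 = 9.0468
x·lx·mx: 0, 1.3761, 3.9744, 4.8825, 5.9792, 10.1475, 3.1902 → Σ = 29.5499
T = 29.5499 / 9.0468 = 3.266337… → 3.27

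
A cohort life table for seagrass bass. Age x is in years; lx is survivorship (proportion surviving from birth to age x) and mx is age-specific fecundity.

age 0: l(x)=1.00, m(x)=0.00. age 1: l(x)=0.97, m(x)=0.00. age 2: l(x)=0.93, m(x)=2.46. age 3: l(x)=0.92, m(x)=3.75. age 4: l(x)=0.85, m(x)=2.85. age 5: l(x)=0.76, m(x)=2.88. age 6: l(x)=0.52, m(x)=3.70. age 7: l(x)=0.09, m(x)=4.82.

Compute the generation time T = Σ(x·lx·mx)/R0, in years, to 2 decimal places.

lx·mx: 0, 0, 2.2878, 3.45, 2.4225, 2.1888, 1.924, 0.4338 → R0 = 12.7069
x·lx·mx: 0, 0, 4.5756, 10.35, 9.69, 10.944, 11.544, 3.0366 → Σ = 50.1402
T = 50.1402 / 12.7069 = 3.945903… → 3.95

3.95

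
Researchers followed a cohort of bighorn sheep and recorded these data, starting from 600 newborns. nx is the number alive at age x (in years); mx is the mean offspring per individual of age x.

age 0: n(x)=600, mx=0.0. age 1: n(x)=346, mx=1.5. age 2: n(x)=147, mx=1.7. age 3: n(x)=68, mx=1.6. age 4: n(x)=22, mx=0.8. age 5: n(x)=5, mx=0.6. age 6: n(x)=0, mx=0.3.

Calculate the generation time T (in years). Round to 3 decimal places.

lx = nx/n0 = nx/600: 1, 0.57667…, 0.245, 0.11333…, 0.03667…, 0.00833…, 0
lx·mx: 0, 0.865…, 0.4165, 0.181333…, 0.029333…, 0.005…, 0 → R0 = 1.497167…
x·lx·mx: 0, 0.865…, 0.833, 0.544…, 0.117333…, 0.025…, 0 → Σ = 2.384333…
T = 2.384333… / 1.497167… = 1.592564… → 1.593

1.593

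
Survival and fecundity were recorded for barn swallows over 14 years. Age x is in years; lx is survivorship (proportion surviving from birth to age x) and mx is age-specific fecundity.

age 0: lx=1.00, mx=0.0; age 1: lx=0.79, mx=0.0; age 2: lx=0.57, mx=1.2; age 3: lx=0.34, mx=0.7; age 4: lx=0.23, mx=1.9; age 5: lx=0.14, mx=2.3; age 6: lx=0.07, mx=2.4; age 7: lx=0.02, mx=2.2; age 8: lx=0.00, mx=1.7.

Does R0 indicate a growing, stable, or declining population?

growing

R0 = Σ lx·mx = 0 + 0 + 0.684 + 0.238 + 0.437 + 0.322 + 0.168 + 0.044 + 0 = 1.893
R0 > 1, so the population is growing.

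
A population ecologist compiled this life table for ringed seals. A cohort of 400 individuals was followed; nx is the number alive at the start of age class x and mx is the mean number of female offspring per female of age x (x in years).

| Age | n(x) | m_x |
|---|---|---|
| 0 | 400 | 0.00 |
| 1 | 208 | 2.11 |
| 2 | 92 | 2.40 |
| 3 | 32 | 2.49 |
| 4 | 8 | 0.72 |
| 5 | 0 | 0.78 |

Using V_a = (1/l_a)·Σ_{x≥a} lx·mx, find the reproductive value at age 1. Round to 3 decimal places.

3.582

lx = nx/n0 = nx/400: 1, 0.52, 0.23, 0.08, 0.02, 0
lx·mx for x ≥ 1: 1.0972, 0.552, 0.1992, 0.0144, 0 → sum = 1.8628
V_1 = 1.8628 / l_1 = 1.8628 / 0.52 = 3.582308… → 3.582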